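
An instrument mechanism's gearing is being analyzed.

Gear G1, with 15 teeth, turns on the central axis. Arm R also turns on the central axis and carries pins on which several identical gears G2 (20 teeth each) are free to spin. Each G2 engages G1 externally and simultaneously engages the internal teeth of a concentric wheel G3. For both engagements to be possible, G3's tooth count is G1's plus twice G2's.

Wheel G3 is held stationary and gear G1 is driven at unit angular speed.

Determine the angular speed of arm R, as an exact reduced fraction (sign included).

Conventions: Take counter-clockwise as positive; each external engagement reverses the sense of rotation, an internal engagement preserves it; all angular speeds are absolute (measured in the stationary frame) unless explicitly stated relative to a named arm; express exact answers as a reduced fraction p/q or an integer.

topology: planetary set — G1 15T / G2 20T / G3 55T, arm = carrier (Willis)
ring teeth: 15 + 2·20 = 55
15(ω_sun−ω_arm) = −55(ω_ring−ω_arm),  ω_ring = 0, ω_sun = 1
15(1−ω_arm) = −55(0−ω_arm)  ⇒  70·ω_arm = 15  ⇒  ω_arm = 3/14
exact speed ratio = 3/14

3/14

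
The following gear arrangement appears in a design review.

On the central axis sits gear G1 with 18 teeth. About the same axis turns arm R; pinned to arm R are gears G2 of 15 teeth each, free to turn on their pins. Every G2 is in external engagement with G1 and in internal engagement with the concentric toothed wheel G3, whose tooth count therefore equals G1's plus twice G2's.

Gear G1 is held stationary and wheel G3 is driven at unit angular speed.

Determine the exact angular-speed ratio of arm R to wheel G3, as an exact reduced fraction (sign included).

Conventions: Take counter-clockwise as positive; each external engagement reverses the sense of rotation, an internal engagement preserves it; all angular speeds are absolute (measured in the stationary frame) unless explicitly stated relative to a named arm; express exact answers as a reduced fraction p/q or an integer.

recognized (axles ride arm R): planetary set, 18/15/48 teeth
ring teeth: 18 + 2·15 = 48
18(ω_sun−ω_arm) = −48(ω_ring−ω_arm),  ω_sun = 0, ω_ring = 1
18(0−ω_arm) = −48(1−ω_arm)  ⇒  66·ω_arm = 48  ⇒  ω_arm = 8/11
ω_out/ω_in = 8/11

8/11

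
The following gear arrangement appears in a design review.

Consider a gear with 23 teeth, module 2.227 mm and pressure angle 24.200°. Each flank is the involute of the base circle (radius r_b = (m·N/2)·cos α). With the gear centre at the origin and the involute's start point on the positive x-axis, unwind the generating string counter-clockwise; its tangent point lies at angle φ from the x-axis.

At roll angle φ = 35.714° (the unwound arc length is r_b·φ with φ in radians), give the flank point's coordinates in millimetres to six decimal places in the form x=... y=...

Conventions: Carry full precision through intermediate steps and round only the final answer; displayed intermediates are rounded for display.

x=27.466550 y=1.813543

recognized (one wheel, involute flank): single-mesh tooth geometry, m = 2.227, N = 23
pitch radius r_p = m·N/2 = 2.227·23/2 = 25.610500
base radius r_b = r_p·cos α = 25.610500·cos 24.200° = 23.359852
roll angle φ = 35.714° = 0.62332689 rad
x = r_b·(cos φ + φ·sin φ) = 27.466550
y = r_b·(sin φ − φ·cos φ) = 1.813543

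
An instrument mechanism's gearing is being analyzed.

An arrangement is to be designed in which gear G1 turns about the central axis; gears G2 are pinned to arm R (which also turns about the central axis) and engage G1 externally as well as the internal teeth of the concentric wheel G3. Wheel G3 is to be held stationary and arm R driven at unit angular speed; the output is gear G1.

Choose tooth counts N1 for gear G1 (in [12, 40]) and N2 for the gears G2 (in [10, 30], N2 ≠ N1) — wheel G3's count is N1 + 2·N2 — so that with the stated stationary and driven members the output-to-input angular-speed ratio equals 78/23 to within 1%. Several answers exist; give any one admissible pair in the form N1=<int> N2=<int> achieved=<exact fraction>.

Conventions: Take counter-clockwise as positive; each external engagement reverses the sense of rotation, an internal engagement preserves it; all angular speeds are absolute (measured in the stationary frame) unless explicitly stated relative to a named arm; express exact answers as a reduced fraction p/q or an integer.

class = planetary set [ratio 78/23 wanted; Willis about the carrier]
Willis with ω_ring = 0: ω_sun/ω_arm = (N1+N3)/N1; set equal to 78/23  ⇒  N3/N1 = 78/23 − 1 = 55/23
N3 = N1 + 2·N2  ⇒  N2/N1 = (N3/N1 − 1)/2 = (55/23 − 1)/2 = 16/23
smallest multiple with N1 ≥ 12 and N2 ≥ 10: k = 1  ⇒  N1 = 1·23 = 23, N2 = 1·16 = 16 (N1 ≤ 40, N2 ≤ 30, N2 ≠ N1 ✓), N3 = 23 + 2·16 = 55
check: (N1+N3)/N1 with N1 = 23, N3 = 55 gives 78/23; |achieved − target| = 0 ≤ 39/1150 ✓

N1=23 N2=16 achieved=78/23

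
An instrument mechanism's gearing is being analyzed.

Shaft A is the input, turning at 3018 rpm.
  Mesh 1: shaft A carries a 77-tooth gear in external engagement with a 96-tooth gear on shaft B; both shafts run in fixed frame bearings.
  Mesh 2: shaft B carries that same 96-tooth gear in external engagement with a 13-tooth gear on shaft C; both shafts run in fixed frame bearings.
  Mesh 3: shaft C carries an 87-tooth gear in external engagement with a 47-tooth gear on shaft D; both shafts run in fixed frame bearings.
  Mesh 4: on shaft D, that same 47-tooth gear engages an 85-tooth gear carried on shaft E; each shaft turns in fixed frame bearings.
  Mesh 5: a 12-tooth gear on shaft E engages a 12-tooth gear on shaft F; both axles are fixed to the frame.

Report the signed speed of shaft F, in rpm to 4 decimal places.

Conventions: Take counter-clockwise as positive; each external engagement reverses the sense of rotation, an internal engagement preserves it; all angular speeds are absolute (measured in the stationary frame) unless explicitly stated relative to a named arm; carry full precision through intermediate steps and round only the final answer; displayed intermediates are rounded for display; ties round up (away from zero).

topology: fixed-axis compound train — 5 meshes, A→F
mesh 1 [77T→96T]: ω = 3018.0000×77/96 = 2420.6875 rpm, sense flips to −
mesh 2 [96T→13T]: ω = 2420.6875×96/13 = 17875.8462 rpm, sense flips to +
mesh 3 [87T→47T]: ω = 17875.8462×87/47 = 33089.3322 rpm, sense flips to −
mesh 4 [47T→85T]: ω = 33089.3322×47/85 = 18296.4543 rpm, sense flips to +
mesh 5 [12T→12T]: ω = 18296.4543×12/12 = 18296.4543 rpm, sense flips to −
signed output speed = -18296.4543 rpm

-18296.4543 rpm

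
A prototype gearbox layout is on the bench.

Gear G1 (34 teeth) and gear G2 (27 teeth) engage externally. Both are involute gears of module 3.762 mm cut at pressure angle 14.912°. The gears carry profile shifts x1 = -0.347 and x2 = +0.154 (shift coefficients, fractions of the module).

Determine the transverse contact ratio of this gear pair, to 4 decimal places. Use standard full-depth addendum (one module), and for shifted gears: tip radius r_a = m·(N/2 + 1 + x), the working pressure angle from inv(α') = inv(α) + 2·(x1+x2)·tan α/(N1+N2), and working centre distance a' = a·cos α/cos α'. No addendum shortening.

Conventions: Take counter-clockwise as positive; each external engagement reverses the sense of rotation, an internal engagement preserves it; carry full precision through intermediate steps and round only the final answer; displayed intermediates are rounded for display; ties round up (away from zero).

2.0156

topology: single-mesh involute geometry — m = 3.762, 34T/27T pair
base radii: r_b1 = 61.800170, r_b2 = 49.076606
tip radii: r_a1 = 66.410586, r_a2 = 55.128348
inv(α') = inv(14.912°) + 2·(-0.347+0.154)·tan α/(34+27) = 0.00435507  ⇒  α' = 13.39555°
a' = a·cos α / cos α' = 114.7410·cos 14.912°/cos 13.39555° = 113.977665
action lengths: √(r_a1²−r_b1²) = 24.312649, √(r_a2²−r_b2²) = 25.112179
base pitch p_b = π·m·cos α = 11.420645
CR = (24.312649 + 25.112179 − 113.977665·sin 13.39555°)/11.420645 = 2.015592
contact ratio ≈ 2.0156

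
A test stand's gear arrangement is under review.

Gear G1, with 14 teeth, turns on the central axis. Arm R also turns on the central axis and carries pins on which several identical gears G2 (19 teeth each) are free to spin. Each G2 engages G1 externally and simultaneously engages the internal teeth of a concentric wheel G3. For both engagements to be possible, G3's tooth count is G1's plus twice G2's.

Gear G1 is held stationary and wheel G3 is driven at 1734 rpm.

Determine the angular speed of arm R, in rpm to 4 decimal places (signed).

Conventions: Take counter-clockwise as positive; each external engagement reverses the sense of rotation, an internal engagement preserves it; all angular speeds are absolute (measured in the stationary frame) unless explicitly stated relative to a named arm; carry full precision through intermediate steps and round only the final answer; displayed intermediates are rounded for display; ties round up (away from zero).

planetary set (14T centre, 19T on arm, 52T internal) — Willis relation
normalise by the input: solve with ω_ring = 1, then scale by 1734 rpm
ring teeth: 14 + 2·19 = 52
14(ω_sun−ω_arm) = −52(ω_ring−ω_arm),  ω_sun = 0, ω_ring = 1
14(0−ω_arm) = −52(1−ω_arm)  ⇒  66·ω_arm = 52  ⇒  ω_arm = 26/33
scale: ω_arm = 26/33 × 1734 rpm = +1366.1818 rpm

+1366.1818 rpm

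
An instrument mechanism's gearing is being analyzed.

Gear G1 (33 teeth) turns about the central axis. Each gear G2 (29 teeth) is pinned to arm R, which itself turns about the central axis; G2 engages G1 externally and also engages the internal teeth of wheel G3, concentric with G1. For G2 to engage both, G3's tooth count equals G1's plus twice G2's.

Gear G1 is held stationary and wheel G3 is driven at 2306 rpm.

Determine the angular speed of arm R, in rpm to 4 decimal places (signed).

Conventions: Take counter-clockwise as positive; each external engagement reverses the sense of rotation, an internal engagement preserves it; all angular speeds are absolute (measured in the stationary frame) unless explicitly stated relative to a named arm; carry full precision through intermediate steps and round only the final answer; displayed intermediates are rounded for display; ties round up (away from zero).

planetary set (33T centre, 29T on arm, 91T internal) — Willis relation
normalise by the input: solve with ω_ring = 1, then scale by 2306 rpm
ring teeth: 33 + 2·29 = 91
33(ω_sun−ω_arm) = −91(ω_ring−ω_arm),  ω_sun = 0, ω_ring = 1
33(0−ω_arm) = −91(1−ω_arm)  ⇒  124·ω_arm = 91  ⇒  ω_arm = 91/124
scale: ω_arm = 91/124 × 2306 rpm = +1692.3065 rpm

+1692.3065 rpm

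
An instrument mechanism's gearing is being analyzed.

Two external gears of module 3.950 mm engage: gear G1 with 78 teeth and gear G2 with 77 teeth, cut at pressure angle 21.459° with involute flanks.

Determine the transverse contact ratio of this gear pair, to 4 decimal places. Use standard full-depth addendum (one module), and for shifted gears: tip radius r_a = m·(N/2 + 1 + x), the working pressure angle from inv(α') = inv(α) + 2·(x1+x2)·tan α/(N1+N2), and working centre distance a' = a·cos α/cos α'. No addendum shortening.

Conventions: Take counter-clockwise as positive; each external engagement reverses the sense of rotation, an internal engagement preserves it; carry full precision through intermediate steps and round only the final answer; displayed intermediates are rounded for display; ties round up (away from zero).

topology: single-mesh involute geometry — m = 3.950, 78T/77T pair
base radii: r_b1 = 143.371191, r_b2 = 141.533099
tip radii: r_a1 = 158.000000, r_a2 = 156.025000
no profile shift: α' = α, a' = a
action lengths: √(r_a1²−r_b1²) = 66.398054, √(r_a2²−r_b2²) = 65.667210
base pitch p_b = π·m·cos α = 11.549074
CR = (66.398054 + 65.667210 − 306.125000·sin 21.45900°)/11.549074 = 1.738141
contact ratio ≈ 1.7381

1.7381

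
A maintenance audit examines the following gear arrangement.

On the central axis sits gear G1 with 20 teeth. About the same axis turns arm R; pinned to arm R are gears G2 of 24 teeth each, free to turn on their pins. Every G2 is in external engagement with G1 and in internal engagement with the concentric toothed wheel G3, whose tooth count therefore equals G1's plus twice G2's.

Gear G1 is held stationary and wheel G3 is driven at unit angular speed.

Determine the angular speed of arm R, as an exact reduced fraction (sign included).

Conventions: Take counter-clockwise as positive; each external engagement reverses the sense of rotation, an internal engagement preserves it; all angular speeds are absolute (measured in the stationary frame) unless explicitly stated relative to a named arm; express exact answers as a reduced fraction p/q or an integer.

17/22

class = planetary set [G3 = 20+2·24 = 68; Willis about the carrier]
ring teeth: 20 + 2·24 = 68
20(ω_sun−ω_arm) = −68(ω_ring−ω_arm),  ω_sun = 0, ω_ring = 1
20(0−ω_arm) = −68(1−ω_arm)  ⇒  88·ω_arm = 68  ⇒  ω_arm = 17/22
exact speed ratio = 17/22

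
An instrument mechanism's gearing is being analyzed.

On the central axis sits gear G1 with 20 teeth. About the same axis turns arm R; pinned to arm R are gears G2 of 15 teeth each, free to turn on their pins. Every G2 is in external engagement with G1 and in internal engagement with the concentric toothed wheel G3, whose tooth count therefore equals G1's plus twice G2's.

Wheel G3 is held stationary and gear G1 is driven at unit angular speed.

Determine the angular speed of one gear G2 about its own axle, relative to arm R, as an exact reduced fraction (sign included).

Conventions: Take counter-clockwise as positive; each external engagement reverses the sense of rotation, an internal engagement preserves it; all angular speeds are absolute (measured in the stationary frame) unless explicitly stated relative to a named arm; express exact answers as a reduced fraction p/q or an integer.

-20/21

class = planetary set [G3 = 20+2·15 = 50; Willis about the carrier]
ring teeth: 20 + 2·15 = 50
20(ω_sun−ω_arm) = −50(ω_ring−ω_arm),  ω_ring = 0, ω_sun = 1
20(1−ω_arm) = −50(0−ω_arm)  ⇒  70·ω_arm = 20  ⇒  ω_arm = 2/7
sun–planet mesh: 20·(1−2/7) = −15·(ω_p−ω_arm)  ⇒  ω_p−ω_arm = -20/21
exact speed ratio = -20/21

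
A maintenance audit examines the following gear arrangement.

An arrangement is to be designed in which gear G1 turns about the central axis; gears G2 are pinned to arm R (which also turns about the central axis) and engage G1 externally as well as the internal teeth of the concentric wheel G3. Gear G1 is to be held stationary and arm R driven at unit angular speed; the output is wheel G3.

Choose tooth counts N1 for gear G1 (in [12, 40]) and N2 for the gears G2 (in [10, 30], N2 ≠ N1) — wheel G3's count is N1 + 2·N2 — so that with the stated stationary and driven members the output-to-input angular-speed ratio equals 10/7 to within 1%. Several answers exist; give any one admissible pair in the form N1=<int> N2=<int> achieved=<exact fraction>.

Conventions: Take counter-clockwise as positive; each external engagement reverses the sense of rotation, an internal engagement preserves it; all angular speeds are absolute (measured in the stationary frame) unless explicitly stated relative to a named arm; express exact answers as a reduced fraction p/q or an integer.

N1=15 N2=10 achieved=10/7

topology: planetary set — design target 10/7, arm = carrier (Willis)
Willis with ω_sun = 0: ω_ring/ω_arm = (N1+N3)/N3; set equal to 10/7  ⇒  N3/N1 = 1/(10/7 − 1) = 7/3
N3 = N1 + 2·N2  ⇒  N2/N1 = (N3/N1 − 1)/2 = (7/3 − 1)/2 = 2/3
smallest multiple with N1 ≥ 12 and N2 ≥ 10: k = 5  ⇒  N1 = 5·3 = 15, N2 = 5·2 = 10 (N1 ≤ 40, N2 ≤ 30, N2 ≠ N1 ✓), N3 = 15 + 2·10 = 35
check: (N1+N3)/N3 with N1 = 15, N3 = 35 gives 10/7; |achieved − target| = 0 ≤ 1/70 ✓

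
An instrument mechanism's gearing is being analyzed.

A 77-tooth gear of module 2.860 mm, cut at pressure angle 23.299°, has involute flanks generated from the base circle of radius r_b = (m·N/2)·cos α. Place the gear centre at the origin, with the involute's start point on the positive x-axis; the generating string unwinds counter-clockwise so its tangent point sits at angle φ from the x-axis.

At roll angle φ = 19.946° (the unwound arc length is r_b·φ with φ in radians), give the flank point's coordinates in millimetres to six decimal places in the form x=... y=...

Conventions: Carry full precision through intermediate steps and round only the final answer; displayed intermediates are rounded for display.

x=107.074494 y=1.405044

topology: single-mesh involute geometry — m = 2.860, N = 77
pitch radius r_p = m·N/2 = 2.860·77/2 = 110.110000
base radius r_b = r_p·cos α = 110.110000·cos 23.299° = 101.130891
roll angle φ = 19.946° = 0.34812337 rad
x = r_b·(cos φ + φ·sin φ) = 107.074494
y = r_b·(sin φ − φ·cos φ) = 1.405044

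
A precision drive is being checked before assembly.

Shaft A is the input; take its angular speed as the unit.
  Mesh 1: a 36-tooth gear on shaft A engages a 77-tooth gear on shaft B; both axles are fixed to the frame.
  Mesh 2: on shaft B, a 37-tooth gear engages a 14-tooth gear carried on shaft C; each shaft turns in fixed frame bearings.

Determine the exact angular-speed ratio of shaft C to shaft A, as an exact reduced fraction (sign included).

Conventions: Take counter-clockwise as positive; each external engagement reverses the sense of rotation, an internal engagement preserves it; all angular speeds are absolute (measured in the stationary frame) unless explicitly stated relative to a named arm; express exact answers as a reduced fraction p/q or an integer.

class = fixed-axis compound train [2 meshes; 2 ratios multiply, 2 sense flips]
mesh 1 [36T→77T]: running ratio 36/77, sense −
mesh 2 [37T→14T]: running ratio 666/539, sense +
ω_out/ω_in = 666/539

666/539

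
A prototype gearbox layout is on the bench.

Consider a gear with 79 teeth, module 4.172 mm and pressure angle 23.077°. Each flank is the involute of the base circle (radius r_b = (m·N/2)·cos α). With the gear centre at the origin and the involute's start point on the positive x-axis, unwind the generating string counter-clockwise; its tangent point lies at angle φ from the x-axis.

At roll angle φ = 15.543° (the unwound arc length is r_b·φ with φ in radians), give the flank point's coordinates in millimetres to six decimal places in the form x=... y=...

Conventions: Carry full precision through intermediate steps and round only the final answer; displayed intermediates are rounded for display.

topology: single-mesh involute geometry — m = 4.172, N = 79
pitch radius r_p = m·N/2 = 4.172·79/2 = 164.794000
base radius r_b = r_p·cos α = 164.794000·cos 23.077° = 151.607006
roll angle φ = 15.543° = 0.27127653 rad
x = r_b·(cos φ + φ·sin φ) = 157.083246
y = r_b·(sin φ − φ·cos φ) = 1.001464

x=157.083246 y=1.001464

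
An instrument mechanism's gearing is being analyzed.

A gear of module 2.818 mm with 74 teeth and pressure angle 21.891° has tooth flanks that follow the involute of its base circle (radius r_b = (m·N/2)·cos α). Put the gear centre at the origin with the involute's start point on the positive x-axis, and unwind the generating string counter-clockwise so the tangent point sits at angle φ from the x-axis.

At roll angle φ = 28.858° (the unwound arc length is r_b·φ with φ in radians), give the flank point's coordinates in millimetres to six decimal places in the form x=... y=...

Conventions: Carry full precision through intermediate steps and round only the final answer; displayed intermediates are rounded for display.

class = single-mesh tooth geometry [base-circle involute, m = 2.818, 74T]
pitch radius r_p = m·N/2 = 2.818·74/2 = 104.266000
base radius r_b = r_p·cos α = 104.266000·cos 21.891° = 96.747882
roll angle φ = 28.858° = 0.50366712 rad
x = r_b·(cos φ + φ·sin φ) = 108.252048
y = r_b·(sin φ − φ·cos φ) = 4.016924

x=108.252048 y=4.016924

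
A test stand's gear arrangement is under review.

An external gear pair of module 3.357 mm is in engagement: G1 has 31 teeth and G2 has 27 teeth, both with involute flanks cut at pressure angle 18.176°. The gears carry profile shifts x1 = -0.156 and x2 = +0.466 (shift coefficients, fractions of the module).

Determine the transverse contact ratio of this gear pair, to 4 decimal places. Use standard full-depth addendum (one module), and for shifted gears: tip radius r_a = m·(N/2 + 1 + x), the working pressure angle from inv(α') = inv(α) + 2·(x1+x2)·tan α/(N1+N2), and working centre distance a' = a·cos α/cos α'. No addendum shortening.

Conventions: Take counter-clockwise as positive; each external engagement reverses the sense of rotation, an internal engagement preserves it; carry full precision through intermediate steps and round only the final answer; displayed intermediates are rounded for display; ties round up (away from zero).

1.6231

single-mesh involute tooth geometry (31T engaging 27T at module 3.357)
base radii: r_b1 = 49.437174, r_b2 = 43.058184
tip radii: r_a1 = 54.866808, r_a2 = 50.240862
inv(α') = inv(18.176°) + 2·(-0.156+0.466)·tan α/(31+27) = 0.01459775  ⇒  α' = 19.86641°
a' = a·cos α / cos α' = 97.3530·cos 18.176°/cos 19.86641° = 98.348312
action lengths: √(r_a1²−r_b1²) = 23.797740, √(r_a2²−r_b2²) = 25.887005
base pitch p_b = π·m·cos α = 10.020094
CR = (23.797740 + 25.887005 − 98.348312·sin 19.86641°)/10.020094 = 1.623059
contact ratio ≈ 1.6231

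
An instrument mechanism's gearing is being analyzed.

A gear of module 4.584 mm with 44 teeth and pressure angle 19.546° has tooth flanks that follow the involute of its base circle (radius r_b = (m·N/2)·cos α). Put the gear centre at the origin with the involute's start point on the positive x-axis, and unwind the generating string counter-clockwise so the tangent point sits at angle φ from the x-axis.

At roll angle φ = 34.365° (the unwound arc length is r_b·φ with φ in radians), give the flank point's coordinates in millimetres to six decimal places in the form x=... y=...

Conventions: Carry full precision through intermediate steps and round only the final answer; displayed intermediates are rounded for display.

x=110.623699 y=6.592432

recognized (one wheel, involute flank): single-mesh tooth geometry, m = 4.584, N = 44
pitch radius r_p = m·N/2 = 4.584·44/2 = 100.848000
base radius r_b = r_p·cos α = 100.848000·cos 19.546° = 95.036451
roll angle φ = 34.365° = 0.59978240 rad
x = r_b·(cos φ + φ·sin φ) = 110.623699
y = r_b·(sin φ − φ·cos φ) = 6.592432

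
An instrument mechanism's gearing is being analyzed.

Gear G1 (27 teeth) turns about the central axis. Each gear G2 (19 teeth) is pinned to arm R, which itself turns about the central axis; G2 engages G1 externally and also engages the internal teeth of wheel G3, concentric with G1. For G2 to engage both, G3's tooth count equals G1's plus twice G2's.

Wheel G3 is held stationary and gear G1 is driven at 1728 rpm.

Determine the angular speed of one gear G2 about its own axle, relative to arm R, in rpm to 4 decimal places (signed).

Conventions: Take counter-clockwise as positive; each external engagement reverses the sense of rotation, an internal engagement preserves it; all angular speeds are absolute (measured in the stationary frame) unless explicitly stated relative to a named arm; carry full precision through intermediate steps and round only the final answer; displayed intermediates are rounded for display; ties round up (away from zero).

-1734.9199 rpm

topology: planetary set — G1 27T / G2 19T / G3 65T, arm = carrier (Willis)
normalise by the input: solve with ω_sun = 1, then scale by 1728 rpm
ring teeth: 27 + 2·19 = 65
27(ω_sun−ω_arm) = −65(ω_ring−ω_arm),  ω_ring = 0, ω_sun = 1
27(1−ω_arm) = −65(0−ω_arm)  ⇒  92·ω_arm = 27  ⇒  ω_arm = 27/92
sun–planet mesh: 27·(1−27/92) = −19·(ω_p−ω_arm)  ⇒  ω_p−ω_arm = -1755/1748
scale: ω_p−ω_arm = -1755/1748 × 1728 rpm = -1734.9199 rpm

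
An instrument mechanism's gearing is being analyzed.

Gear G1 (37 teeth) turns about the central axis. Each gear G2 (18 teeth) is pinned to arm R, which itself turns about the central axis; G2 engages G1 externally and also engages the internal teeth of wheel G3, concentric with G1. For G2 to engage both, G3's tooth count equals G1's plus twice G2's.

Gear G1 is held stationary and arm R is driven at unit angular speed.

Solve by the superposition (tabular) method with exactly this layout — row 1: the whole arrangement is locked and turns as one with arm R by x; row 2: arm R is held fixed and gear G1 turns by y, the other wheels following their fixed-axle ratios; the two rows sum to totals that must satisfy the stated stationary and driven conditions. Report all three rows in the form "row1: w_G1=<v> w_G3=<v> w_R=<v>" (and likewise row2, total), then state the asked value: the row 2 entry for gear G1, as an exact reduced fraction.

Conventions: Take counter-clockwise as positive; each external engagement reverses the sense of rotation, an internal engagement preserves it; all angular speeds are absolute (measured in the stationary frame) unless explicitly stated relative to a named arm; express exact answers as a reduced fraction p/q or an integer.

row1: w_G1=1 w_G3=1 w_R=1
row2: w_G1=-1 w_G3=37/73 w_R=0
total: w_G1=0 w_G3=110/73 w_R=1
asked value: -1

recognized (axles ride arm R): planetary set, 37/18/73 teeth
row 1: whole set turns with the arm by x
row 2 (arm held, sun turns y): ω_ring = −(37/73)·y, ω_arm = 0
boundary: total ω_sun = x + y = 0 and total ω_arm = x = 1  ⇒  y = -1, x = 1
row 2 ring = −(37/73)·(-1) = 37/73
totals (row 1 + row 2): sun 1 + (-1) = 0, ring 1 + 37/73 = 110/73, arm 1 + 0 = 1
asked cell (row2, sun) = -1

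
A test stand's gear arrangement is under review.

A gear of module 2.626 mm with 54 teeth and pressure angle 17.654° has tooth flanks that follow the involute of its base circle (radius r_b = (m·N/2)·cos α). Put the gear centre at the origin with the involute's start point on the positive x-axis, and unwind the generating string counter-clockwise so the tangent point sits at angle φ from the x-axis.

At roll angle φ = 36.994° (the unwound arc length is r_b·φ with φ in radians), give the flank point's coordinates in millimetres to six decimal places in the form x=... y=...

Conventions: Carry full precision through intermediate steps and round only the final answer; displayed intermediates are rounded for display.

x=80.211790 y=5.812977

class = single-mesh tooth geometry [base-circle involute, m = 2.626, 54T]
pitch radius r_p = m·N/2 = 2.626·54/2 = 70.902000
base radius r_b = r_p·cos α = 70.902000·cos 17.654° = 67.562889
roll angle φ = 36.994° = 0.64566710 rad
x = r_b·(cos φ + φ·sin φ) = 80.211790
y = r_b·(sin φ − φ·cos φ) = 5.812977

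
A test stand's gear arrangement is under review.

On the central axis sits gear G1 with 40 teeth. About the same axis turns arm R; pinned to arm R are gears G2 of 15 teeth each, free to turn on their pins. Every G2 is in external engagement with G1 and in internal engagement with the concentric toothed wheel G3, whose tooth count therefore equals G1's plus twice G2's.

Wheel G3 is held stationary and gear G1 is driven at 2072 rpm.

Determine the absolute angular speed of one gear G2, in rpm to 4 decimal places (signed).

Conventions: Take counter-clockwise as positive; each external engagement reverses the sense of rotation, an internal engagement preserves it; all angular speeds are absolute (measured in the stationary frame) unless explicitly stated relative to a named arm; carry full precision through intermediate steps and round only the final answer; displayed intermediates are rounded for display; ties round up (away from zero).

-2762.6667 rpm

planetary set (40T centre, 15T on arm, 70T internal) — Willis relation
normalise by the input: solve with ω_sun = 1, then scale by 2072 rpm
ring teeth: 40 + 2·15 = 70
40(ω_sun−ω_arm) = −70(ω_ring−ω_arm),  ω_ring = 0, ω_sun = 1
40(1−ω_arm) = −70(0−ω_arm)  ⇒  110·ω_arm = 40  ⇒  ω_arm = 4/11
sun–planet mesh: 40·(1−4/11) = −15·(ω_p−ω_arm)  ⇒  ω_p−ω_arm = -56/33
ω_p = 4/11 − 56/33 = -4/3
scale: ω_p = -4/3 × 2072 rpm = -2762.6667 rpm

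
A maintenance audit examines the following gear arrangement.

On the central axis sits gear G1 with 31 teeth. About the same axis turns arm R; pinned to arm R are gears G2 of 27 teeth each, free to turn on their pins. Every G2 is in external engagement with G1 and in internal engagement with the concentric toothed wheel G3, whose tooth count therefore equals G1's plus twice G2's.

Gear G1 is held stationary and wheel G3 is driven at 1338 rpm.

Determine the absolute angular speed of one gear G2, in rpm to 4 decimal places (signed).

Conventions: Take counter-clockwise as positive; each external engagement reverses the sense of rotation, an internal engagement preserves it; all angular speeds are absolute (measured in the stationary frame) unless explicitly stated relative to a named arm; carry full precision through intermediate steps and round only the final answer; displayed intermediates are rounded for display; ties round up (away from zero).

topology: planetary set — G1 31T / G2 27T / G3 85T, arm = carrier (Willis)
normalise by the input: solve with ω_ring = 1, then scale by 1338 rpm
ring teeth: 31 + 2·27 = 85
31(ω_sun−ω_arm) = −85(ω_ring−ω_arm),  ω_sun = 0, ω_ring = 1
31(0−ω_arm) = −85(1−ω_arm)  ⇒  116·ω_arm = 85  ⇒  ω_arm = 85/116
sun–planet mesh: 31·(0−85/116) = −27·(ω_p−ω_arm)  ⇒  ω_p−ω_arm = 2635/3132
ω_p = 85/116 + 2635/3132 = 85/54
scale: ω_p = 85/54 × 1338 rpm = +2106.1111 rpm

+2106.1111 rpm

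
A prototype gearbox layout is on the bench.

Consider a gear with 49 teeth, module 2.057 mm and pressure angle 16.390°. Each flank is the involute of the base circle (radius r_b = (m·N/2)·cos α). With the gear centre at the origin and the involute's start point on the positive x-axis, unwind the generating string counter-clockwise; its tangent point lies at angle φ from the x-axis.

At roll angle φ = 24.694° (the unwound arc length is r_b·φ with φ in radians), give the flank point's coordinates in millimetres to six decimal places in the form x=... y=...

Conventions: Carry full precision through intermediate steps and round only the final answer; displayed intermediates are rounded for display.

x=52.632624 y=1.266426

recognized (one wheel, involute flank): single-mesh tooth geometry, m = 2.057, N = 49
pitch radius r_p = m·N/2 = 2.057·49/2 = 50.396500
base radius r_b = r_p·cos α = 50.396500·cos 16.390° = 48.348549
roll angle φ = 24.694° = 0.43099161 rad
x = r_b·(cos φ + φ·sin φ) = 52.632624
y = r_b·(sin φ − φ·cos φ) = 1.266426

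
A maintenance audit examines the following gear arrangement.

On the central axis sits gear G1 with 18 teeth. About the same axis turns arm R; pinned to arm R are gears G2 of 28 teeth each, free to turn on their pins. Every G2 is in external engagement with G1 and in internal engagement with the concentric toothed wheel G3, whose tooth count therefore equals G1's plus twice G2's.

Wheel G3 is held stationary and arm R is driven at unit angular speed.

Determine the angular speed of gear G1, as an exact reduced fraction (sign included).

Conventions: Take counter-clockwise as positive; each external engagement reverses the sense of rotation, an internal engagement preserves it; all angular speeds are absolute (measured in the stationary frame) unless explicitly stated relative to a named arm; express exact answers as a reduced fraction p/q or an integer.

planetary set (18T centre, 28T on arm, 74T internal) — Willis relation
ring teeth: 18 + 2·28 = 74
18(ω_sun−ω_arm) = −74(ω_ring−ω_arm),  ω_ring = 0, ω_arm = 1
ω_sun = 1 − (74/18)(0−1) = 46/9
exact speed ratio = 46/9

46/9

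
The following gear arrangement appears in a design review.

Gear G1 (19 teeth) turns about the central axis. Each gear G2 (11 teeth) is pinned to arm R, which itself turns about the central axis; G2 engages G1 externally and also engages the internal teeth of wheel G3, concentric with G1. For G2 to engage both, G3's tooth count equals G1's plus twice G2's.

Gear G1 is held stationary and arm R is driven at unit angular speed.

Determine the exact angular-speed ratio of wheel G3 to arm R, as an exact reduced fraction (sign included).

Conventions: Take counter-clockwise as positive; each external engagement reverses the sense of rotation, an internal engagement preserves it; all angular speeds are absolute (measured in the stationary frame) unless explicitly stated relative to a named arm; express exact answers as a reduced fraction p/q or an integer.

60/41

planetary set (19T centre, 11T on arm, 41T internal) — Willis relation
ring teeth: 19 + 2·11 = 41
19(ω_sun−ω_arm) = −41(ω_ring−ω_arm),  ω_sun = 0, ω_arm = 1
ω_ring = 1 − (19/41)(0−1) = 60/41
ω_out/ω_in = 60/41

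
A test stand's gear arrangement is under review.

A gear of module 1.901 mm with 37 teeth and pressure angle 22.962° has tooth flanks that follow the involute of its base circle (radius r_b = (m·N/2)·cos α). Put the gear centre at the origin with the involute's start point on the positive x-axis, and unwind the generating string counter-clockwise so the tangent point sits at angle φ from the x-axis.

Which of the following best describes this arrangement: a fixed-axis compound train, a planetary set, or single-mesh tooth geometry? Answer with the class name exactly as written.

single-mesh tooth geometry

class = single-mesh tooth geometry [base-circle involute, m = 1.901, 37T]
classification: single-mesh tooth geometry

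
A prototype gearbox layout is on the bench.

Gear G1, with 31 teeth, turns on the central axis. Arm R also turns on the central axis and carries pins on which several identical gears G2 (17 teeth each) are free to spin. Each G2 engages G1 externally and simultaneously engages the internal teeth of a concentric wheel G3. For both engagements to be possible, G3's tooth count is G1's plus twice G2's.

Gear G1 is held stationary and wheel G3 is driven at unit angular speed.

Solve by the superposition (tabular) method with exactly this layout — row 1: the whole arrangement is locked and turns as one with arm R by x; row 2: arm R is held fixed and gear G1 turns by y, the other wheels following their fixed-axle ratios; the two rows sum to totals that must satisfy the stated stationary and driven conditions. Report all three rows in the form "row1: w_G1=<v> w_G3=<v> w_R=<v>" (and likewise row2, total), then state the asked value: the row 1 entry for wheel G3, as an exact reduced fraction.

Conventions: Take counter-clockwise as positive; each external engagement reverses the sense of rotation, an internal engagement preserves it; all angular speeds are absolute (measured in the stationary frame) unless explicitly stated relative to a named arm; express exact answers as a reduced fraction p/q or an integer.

row1: w_G1=65/96 w_G3=65/96 w_R=65/96
row2: w_G1=-65/96 w_G3=31/96 w_R=0
total: w_G1=0 w_G3=1 w_R=65/96
asked value: 65/96

recognized (axles ride arm R): planetary set, 31/17/65 teeth
row 1: whole set turns with the arm by x
row 2 — arm fixed, fixed-axis ratios: sun y, ring −(31/65)·y, arm 0
boundary: total ω_sun = x + y = 0 and total ω_ring = x − (31/65)·y = 1  ⇒  y = -65/96, x = 65/96
row 2 ring = −(31/65)·(-65/96) = 31/96
totals (row 1 + row 2): sun 65/96 + (-65/96) = 0, ring 65/96 + 31/96 = 1, arm 65/96 + 0 = 65/96
asked cell (row1, ring) = 65/96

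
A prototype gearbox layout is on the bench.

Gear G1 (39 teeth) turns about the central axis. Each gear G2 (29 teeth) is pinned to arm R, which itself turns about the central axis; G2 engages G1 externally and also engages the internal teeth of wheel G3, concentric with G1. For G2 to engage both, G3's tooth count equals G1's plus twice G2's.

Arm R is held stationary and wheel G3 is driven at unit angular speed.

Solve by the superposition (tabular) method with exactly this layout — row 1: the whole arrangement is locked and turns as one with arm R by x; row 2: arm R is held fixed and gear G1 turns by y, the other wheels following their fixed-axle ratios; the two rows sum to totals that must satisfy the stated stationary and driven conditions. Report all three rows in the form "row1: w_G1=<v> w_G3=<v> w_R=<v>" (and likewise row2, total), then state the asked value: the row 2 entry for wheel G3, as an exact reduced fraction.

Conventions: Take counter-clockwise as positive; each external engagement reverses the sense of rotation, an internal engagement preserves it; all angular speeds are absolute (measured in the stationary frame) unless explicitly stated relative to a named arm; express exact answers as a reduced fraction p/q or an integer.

recognized (axles ride arm R): planetary set, 39/29/97 teeth
row 1: whole set turns with the arm by x
row 2 — arm fixed, fixed-axis ratios: sun y, ring −(39/97)·y, arm 0
boundary: total ω_arm = x = 0 and total ω_ring = x − (39/97)·y = 1  ⇒  y = -97/39, x = 0
row 2 ring = −(39/97)·(-97/39) = 1
totals (row 1 + row 2): sun 0 + (-97/39) = -97/39, ring 0 + 1 = 1, arm 0 + 0 = 0
asked cell (row2, ring) = 1

row1: w_G1=0 w_G3=0 w_R=0
row2: w_G1=-97/39 w_G3=1 w_R=0
total: w_G1=-97/39 w_G3=1 w_R=0
asked value: 1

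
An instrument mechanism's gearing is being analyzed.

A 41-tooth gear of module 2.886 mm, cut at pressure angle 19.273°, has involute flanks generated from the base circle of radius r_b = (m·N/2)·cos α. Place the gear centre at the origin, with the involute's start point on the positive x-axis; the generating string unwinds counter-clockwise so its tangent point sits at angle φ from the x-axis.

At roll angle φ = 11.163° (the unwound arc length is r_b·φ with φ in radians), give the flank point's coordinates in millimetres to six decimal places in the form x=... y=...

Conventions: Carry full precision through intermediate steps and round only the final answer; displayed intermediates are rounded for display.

class = single-mesh tooth geometry [base-circle involute, m = 2.886, 41T]
pitch radius r_p = m·N/2 = 2.886·41/2 = 59.163000
base radius r_b = r_p·cos α = 59.163000·cos 19.273° = 55.847304
roll angle φ = 11.163° = 0.19483110 rad
x = r_b·(cos φ + φ·sin φ) = 56.897225
y = r_b·(sin φ − φ·cos φ) = 0.137153

x=56.897225 y=0.137153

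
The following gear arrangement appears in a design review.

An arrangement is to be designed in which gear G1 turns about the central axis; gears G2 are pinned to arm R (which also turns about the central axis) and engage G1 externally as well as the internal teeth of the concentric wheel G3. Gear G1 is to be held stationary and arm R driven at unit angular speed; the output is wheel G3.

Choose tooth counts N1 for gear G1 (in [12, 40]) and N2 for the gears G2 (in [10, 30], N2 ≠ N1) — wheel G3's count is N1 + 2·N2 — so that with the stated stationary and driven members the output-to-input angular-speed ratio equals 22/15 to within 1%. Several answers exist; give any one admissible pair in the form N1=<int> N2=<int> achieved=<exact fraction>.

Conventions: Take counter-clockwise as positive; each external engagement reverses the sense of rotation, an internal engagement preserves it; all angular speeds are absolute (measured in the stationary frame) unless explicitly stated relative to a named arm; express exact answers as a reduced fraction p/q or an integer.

N1=21 N2=12 achieved=22/15

topology: planetary set — design target 22/15, arm = carrier (Willis)
Willis with ω_sun = 0: ω_ring/ω_arm = (N1+N3)/N3; set equal to 22/15  ⇒  N3/N1 = 1/(22/15 − 1) = 15/7
N3 = N1 + 2·N2  ⇒  N2/N1 = (N3/N1 − 1)/2 = (15/7 − 1)/2 = 4/7
smallest multiple with N1 ≥ 12 and N2 ≥ 10: k = 3  ⇒  N1 = 3·7 = 21, N2 = 3·4 = 12 (N1 ≤ 40, N2 ≤ 30, N2 ≠ N1 ✓), N3 = 21 + 2·12 = 45
check: (N1+N3)/N3 with N1 = 21, N3 = 45 gives 22/15; |achieved − target| = 0 ≤ 11/750 ✓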